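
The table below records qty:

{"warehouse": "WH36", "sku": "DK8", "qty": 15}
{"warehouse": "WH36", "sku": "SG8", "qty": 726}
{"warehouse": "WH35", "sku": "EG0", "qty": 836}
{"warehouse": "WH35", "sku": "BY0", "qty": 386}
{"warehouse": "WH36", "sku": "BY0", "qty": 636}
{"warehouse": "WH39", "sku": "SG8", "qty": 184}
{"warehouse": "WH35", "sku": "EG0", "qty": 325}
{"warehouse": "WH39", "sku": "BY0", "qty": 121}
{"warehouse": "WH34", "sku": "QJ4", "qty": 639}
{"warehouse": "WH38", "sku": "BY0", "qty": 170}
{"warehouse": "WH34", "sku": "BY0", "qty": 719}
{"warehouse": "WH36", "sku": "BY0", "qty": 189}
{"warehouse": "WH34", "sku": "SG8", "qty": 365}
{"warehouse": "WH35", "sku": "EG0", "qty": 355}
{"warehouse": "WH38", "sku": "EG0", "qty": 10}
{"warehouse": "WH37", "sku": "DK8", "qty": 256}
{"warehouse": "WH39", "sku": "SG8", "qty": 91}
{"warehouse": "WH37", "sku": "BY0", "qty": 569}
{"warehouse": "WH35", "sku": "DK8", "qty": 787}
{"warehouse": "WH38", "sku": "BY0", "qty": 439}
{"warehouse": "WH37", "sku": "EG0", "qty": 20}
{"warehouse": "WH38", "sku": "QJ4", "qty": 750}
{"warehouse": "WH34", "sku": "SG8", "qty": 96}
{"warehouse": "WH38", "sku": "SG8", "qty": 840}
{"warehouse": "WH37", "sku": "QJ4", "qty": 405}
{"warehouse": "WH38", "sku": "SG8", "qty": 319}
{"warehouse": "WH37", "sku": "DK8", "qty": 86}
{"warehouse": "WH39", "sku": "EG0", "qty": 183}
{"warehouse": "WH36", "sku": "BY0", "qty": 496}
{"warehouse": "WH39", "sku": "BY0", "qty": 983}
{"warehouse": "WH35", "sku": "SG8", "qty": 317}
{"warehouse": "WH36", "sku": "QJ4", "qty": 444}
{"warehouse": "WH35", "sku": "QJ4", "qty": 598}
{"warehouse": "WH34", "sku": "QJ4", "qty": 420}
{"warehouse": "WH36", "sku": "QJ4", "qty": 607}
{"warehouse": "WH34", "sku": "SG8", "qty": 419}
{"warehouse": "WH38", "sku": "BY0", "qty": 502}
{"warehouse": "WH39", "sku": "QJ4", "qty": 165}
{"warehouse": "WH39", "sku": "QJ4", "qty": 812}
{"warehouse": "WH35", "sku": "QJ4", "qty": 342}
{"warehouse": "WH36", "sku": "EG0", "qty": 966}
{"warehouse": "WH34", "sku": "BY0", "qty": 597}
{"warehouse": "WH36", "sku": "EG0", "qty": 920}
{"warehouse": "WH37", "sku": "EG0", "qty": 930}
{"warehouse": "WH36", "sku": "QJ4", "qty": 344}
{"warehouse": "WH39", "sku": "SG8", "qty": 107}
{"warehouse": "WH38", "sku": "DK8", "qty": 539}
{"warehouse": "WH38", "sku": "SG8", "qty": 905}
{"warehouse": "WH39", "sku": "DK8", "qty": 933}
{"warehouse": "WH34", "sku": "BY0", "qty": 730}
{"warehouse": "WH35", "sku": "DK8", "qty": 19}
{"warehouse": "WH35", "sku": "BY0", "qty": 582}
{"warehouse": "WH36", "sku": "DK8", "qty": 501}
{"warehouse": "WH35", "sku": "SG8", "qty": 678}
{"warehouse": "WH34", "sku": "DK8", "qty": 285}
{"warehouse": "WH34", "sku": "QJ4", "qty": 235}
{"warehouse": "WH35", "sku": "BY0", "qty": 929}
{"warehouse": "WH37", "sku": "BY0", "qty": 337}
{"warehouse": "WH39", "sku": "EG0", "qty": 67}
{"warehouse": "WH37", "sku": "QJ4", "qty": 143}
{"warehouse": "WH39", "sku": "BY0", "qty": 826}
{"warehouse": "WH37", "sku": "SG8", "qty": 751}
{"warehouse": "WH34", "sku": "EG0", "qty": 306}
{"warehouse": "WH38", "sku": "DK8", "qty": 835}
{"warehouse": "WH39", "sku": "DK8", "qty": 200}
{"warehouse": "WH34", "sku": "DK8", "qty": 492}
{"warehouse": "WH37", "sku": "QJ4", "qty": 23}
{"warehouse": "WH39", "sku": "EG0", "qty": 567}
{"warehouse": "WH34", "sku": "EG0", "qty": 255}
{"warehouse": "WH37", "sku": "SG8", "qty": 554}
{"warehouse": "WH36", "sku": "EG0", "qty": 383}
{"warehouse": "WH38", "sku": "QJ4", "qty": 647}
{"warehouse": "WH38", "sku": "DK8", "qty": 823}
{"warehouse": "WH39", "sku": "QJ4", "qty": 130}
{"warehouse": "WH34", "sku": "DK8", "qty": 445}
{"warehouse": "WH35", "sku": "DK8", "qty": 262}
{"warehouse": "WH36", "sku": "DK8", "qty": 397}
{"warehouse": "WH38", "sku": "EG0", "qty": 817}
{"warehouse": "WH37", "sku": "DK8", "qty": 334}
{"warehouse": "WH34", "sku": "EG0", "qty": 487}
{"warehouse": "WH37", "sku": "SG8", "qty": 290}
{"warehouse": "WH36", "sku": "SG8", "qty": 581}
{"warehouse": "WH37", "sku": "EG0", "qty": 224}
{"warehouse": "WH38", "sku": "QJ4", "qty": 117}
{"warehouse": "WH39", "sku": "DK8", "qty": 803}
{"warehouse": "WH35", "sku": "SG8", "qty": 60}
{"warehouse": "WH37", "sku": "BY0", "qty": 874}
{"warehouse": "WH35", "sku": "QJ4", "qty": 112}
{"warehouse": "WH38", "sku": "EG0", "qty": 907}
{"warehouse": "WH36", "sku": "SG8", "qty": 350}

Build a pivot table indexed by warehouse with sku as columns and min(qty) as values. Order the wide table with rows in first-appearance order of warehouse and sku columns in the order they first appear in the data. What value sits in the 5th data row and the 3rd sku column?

With rows in first-appearance order of warehouse, row 5 is warehouse=WH38. sku columns in first-appearance order: DK8, SG8, EG0, BY0, QJ4; column 3 is EG0.
Long rows with warehouse=WH38, sku=EG0: min(10, 817, 907) = 10.

10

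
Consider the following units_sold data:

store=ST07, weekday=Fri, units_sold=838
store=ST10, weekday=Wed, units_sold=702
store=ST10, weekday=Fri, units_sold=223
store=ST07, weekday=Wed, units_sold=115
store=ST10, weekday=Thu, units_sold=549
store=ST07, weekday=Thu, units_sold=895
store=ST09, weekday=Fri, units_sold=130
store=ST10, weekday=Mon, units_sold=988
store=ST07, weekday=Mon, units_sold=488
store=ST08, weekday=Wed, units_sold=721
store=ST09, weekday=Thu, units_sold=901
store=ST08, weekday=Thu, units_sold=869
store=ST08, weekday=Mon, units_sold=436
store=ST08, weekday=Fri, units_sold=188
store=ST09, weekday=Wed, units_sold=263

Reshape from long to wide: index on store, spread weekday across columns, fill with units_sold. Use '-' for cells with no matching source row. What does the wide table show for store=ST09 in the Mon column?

-

No long-format row has store=ST09 and weekday=Mon, so the cell is -.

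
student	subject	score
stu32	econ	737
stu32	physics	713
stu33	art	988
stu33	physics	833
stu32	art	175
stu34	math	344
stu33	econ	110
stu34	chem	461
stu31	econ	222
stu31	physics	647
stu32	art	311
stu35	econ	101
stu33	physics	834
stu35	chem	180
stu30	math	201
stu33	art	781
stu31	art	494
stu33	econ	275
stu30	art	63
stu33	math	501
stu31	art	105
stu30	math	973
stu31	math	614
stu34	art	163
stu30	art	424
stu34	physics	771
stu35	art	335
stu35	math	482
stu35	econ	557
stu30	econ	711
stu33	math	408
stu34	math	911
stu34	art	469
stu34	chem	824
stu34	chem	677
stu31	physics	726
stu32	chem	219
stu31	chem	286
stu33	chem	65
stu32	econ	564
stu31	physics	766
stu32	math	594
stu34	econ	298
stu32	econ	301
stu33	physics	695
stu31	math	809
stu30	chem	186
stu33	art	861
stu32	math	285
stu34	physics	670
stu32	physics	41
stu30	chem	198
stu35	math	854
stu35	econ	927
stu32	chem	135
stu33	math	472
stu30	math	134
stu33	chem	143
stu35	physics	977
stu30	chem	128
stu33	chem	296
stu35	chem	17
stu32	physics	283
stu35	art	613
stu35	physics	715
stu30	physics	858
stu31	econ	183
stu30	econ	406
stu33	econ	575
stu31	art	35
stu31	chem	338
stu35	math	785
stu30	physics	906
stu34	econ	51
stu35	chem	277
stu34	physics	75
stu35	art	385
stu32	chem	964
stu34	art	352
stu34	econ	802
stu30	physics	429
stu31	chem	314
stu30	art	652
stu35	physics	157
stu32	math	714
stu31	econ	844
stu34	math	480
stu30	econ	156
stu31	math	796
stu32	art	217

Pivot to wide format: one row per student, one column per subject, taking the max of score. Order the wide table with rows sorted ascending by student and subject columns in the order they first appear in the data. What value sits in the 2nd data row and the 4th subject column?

With rows sorted ascending by student, row 2 is student=stu31. subject columns in first-appearance order: econ, physics, art, math, chem; column 4 is math.
Long rows with student=stu31, subject=math: max(614, 809, 796) = 809.

809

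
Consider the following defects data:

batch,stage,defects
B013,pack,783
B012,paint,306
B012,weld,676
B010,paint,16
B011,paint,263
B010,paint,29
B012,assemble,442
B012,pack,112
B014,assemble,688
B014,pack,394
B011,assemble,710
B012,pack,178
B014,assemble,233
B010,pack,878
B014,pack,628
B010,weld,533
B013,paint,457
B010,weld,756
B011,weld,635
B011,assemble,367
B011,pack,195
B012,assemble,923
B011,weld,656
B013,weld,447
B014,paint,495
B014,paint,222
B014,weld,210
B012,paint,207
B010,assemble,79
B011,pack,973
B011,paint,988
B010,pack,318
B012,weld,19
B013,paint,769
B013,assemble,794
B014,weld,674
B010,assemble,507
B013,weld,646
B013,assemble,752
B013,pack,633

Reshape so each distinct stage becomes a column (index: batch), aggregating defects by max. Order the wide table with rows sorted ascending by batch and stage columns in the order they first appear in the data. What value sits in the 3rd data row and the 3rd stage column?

With rows sorted ascending by batch, row 3 is batch=B012. stage columns in first-appearance order: pack, paint, weld, assemble; column 3 is weld.
Long rows with batch=B012, stage=weld: max(676, 19) = 676.

676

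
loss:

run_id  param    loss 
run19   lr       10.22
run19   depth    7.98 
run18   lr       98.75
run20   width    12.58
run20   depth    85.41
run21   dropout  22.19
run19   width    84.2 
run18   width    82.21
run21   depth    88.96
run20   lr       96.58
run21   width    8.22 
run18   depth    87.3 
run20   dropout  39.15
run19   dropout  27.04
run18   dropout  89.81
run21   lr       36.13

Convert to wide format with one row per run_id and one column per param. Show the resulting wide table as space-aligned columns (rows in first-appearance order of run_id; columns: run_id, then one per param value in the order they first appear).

run_id  lr     depth  width  dropout
run19   10.22  7.98   84.2   27.04  
run18   98.75  87.3   82.21  89.81  
run20   96.58  85.41  12.58  39.15  
run21   36.13  88.96  8.22   22.19  

Columns: run_id plus the 4 distinct param values (lr, depth, width, dropout).
For example, row run19 column lr takes loss=10.22 from the long row (run19, lr).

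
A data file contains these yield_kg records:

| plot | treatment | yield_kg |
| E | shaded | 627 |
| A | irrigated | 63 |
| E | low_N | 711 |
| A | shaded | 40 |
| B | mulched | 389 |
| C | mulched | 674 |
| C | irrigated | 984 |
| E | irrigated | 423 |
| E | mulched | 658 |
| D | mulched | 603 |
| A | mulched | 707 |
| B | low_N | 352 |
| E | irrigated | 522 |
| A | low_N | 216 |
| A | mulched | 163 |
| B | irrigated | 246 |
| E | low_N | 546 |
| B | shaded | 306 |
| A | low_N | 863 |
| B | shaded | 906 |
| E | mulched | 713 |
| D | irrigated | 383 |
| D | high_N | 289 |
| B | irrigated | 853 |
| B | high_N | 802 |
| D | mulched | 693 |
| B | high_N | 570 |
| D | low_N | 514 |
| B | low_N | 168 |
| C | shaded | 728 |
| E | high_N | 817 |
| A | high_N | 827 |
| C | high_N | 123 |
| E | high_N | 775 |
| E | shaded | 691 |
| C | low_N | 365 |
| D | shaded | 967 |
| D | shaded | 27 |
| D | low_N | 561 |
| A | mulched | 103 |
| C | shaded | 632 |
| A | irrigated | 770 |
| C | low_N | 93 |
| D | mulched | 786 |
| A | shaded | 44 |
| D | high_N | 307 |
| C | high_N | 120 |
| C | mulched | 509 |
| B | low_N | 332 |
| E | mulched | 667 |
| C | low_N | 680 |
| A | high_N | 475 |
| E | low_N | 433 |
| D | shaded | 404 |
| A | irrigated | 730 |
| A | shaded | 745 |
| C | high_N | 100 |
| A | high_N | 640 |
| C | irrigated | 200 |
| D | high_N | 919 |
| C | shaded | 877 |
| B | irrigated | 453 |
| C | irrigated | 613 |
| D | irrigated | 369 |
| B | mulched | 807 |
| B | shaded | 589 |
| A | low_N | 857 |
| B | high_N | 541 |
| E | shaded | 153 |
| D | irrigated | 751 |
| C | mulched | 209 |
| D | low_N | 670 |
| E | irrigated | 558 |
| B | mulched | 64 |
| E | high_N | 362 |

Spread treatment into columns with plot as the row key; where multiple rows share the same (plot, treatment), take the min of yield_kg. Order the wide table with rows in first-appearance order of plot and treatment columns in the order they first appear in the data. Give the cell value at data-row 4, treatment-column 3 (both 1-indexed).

93

With rows in first-appearance order of plot, row 4 is plot=C. treatment columns in first-appearance order: shaded, irrigated, low_N, mulched, high_N; column 3 is low_N.
Long rows with plot=C, treatment=low_N: min(365, 93, 680) = 93.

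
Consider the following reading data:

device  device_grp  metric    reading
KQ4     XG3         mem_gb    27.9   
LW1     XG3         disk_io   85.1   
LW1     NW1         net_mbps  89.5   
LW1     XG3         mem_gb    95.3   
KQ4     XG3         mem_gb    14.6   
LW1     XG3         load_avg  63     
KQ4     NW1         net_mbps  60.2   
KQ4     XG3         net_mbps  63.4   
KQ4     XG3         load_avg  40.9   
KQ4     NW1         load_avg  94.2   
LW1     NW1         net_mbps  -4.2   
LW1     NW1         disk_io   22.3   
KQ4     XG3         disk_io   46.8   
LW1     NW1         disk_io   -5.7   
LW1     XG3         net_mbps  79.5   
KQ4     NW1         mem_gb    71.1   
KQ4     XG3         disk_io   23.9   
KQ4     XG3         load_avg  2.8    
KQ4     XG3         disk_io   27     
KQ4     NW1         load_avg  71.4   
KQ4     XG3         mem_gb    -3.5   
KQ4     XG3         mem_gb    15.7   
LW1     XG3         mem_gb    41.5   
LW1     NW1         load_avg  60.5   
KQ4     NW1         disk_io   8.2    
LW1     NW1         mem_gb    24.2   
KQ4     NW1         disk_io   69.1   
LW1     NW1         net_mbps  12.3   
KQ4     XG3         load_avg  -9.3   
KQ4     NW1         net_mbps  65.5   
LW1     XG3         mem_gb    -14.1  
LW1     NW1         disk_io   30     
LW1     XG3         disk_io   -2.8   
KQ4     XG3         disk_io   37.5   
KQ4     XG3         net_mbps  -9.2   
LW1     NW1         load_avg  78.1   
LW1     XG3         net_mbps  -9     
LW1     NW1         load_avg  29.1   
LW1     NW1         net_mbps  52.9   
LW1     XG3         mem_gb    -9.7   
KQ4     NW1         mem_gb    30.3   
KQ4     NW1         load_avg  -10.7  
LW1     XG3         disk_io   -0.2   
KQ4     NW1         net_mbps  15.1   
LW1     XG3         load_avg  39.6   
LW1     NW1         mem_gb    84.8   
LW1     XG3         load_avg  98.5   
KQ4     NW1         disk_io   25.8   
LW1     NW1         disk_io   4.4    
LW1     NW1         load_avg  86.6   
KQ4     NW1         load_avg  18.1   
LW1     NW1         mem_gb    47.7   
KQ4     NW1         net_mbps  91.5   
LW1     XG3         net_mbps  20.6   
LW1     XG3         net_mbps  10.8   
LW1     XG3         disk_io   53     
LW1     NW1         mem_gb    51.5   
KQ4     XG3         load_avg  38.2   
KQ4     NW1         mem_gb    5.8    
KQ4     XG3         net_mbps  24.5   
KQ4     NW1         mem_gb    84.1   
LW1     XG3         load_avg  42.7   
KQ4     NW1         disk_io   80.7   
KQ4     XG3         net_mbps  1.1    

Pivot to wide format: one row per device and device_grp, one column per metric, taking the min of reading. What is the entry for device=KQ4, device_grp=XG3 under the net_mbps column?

-9.2

Rows with device=KQ4, device_grp=XG3 and metric=net_mbps: reading values are 63.4, -9.2, 24.5, 1.1.
min(63.4, -9.2, 24.5, 1.1) = -9.2.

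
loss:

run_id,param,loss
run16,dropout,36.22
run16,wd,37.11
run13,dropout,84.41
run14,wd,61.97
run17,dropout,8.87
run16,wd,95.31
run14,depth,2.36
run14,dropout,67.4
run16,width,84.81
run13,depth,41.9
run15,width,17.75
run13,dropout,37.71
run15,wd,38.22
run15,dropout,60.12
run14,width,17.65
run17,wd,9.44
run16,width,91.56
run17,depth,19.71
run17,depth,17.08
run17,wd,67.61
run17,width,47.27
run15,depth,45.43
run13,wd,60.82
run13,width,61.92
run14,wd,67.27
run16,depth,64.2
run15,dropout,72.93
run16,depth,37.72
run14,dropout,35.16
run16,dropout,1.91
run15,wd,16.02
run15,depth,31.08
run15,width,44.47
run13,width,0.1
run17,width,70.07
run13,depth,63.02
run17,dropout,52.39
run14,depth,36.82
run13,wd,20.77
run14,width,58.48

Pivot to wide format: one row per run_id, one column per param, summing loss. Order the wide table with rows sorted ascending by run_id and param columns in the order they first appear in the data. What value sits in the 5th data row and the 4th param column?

With rows sorted ascending by run_id, row 5 is run_id=run17. param columns in first-appearance order: dropout, wd, depth, width; column 4 is width.
Long rows with run_id=run17, param=width: 47.27 + 70.07 = 117.34.

117.34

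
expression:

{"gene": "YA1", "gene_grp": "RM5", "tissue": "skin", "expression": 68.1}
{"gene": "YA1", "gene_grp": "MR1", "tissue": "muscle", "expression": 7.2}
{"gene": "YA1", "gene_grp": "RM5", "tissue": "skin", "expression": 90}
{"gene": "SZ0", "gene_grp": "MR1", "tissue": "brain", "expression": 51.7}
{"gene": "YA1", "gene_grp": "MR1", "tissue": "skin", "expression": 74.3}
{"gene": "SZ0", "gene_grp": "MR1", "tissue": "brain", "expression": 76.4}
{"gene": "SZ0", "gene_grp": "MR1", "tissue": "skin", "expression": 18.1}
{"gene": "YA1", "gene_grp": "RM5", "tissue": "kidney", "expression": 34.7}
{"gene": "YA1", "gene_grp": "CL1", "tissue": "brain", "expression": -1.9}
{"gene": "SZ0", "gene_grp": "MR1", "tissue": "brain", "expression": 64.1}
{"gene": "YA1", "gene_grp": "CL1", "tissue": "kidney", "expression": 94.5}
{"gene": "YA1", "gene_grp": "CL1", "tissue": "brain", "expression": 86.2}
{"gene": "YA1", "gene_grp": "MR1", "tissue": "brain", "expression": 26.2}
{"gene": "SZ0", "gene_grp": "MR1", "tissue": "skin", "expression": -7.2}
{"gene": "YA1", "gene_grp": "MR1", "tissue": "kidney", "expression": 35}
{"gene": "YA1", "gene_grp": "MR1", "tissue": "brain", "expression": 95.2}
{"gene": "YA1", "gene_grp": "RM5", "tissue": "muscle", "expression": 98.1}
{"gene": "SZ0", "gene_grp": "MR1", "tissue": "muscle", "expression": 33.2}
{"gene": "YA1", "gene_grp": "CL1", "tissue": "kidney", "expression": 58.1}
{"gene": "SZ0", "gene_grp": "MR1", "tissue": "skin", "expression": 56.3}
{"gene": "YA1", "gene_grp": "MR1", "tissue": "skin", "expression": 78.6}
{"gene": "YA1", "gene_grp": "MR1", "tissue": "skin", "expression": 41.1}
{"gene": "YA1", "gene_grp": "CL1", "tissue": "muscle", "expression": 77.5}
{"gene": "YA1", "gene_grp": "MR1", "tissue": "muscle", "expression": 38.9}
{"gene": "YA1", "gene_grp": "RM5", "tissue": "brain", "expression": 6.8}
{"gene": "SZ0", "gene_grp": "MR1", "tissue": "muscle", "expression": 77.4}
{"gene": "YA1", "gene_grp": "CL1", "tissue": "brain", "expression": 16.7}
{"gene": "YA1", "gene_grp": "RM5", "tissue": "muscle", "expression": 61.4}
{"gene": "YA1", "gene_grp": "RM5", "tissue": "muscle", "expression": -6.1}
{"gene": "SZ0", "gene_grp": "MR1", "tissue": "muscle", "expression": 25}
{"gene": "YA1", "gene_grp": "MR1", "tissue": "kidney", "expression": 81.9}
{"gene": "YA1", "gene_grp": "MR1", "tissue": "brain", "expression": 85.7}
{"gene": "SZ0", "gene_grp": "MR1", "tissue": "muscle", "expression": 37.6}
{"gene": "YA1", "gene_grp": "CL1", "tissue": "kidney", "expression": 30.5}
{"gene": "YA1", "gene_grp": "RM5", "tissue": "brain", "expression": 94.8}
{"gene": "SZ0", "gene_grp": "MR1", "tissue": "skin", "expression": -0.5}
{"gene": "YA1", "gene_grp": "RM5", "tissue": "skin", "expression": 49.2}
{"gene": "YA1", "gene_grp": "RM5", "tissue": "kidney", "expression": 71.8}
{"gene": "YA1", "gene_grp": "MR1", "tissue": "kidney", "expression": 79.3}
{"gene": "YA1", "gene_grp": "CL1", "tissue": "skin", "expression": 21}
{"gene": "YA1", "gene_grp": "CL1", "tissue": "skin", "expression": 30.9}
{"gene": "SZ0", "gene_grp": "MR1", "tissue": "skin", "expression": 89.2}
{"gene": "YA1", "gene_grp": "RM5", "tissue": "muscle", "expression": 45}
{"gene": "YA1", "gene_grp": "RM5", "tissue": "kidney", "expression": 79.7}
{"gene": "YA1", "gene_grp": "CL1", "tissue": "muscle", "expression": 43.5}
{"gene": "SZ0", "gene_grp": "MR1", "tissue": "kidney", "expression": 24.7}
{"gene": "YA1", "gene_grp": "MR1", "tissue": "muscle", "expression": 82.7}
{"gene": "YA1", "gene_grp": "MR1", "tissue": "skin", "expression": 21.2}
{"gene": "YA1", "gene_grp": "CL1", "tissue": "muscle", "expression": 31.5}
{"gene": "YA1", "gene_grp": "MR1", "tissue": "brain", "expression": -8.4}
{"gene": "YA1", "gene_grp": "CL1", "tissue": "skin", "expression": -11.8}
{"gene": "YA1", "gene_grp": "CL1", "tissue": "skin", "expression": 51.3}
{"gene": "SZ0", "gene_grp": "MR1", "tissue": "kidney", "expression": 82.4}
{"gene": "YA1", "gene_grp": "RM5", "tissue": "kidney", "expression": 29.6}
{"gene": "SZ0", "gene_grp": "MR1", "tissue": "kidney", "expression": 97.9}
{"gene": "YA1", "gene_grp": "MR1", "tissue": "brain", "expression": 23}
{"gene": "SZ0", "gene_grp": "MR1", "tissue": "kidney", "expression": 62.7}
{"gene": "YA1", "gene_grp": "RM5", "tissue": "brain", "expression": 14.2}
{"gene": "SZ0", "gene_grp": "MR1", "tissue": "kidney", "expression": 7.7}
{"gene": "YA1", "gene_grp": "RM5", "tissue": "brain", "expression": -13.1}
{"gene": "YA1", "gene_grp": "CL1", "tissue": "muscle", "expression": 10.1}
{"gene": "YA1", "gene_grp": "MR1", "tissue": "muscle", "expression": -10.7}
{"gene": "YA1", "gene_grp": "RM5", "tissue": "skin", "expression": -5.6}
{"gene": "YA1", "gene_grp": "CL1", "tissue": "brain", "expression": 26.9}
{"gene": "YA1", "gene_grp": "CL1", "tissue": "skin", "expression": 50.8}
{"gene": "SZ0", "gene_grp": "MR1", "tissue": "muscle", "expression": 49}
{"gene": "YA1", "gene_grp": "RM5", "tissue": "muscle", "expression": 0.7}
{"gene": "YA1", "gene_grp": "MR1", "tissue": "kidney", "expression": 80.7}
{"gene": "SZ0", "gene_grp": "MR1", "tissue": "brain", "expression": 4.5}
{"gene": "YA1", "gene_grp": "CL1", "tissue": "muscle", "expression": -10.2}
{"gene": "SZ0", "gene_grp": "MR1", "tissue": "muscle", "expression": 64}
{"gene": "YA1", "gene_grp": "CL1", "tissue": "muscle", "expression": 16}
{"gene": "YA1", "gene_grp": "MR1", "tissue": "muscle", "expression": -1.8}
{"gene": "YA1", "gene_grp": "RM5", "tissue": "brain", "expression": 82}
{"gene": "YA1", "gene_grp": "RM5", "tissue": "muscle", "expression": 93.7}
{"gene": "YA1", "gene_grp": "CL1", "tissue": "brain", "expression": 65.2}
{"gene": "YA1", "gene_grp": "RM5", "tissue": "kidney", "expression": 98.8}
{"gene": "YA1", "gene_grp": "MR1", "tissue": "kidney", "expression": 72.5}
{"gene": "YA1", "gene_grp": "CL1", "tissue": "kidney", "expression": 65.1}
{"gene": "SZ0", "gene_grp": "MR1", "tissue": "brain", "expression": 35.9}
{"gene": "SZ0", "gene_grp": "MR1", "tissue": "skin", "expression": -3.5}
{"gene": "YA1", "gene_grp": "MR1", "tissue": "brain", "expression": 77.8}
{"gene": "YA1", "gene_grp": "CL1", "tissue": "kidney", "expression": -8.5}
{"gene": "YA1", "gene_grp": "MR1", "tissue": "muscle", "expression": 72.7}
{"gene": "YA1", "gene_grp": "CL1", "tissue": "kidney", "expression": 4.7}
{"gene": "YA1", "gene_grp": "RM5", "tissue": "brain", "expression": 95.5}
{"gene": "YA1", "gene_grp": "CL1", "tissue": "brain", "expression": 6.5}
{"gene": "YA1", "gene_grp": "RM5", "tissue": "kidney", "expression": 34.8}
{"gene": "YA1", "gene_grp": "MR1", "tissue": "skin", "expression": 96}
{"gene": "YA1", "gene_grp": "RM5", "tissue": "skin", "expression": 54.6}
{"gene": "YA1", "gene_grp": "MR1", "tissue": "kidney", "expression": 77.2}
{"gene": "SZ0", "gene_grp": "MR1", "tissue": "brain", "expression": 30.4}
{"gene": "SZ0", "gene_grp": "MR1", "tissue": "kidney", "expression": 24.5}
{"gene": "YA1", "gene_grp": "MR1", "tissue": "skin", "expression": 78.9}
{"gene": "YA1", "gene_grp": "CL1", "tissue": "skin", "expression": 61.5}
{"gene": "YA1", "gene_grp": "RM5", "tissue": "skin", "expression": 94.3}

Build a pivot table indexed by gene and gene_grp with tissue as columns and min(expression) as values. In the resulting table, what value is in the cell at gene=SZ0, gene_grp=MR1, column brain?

4.5

Rows with gene=SZ0, gene_grp=MR1 and tissue=brain: expression values are 51.7, 76.4, 64.1, 4.5, 35.9, 30.4.
min(51.7, 76.4, 64.1, 4.5, 35.9, 30.4) = 4.5.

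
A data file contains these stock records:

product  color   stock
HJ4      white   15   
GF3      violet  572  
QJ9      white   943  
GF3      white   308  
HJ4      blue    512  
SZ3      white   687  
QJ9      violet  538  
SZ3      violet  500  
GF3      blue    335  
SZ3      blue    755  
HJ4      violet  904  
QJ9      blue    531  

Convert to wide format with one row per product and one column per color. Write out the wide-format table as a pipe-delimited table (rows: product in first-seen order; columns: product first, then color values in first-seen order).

| product | white | violet | blue |
| HJ4 | 15 | 904 | 512 |
| GF3 | 308 | 572 | 335 |
| QJ9 | 943 | 538 | 531 |
| SZ3 | 687 | 500 | 755 |

Columns: product plus the 3 distinct color values (white, violet, blue).
For example, row HJ4 column white takes stock=15 from the long row (HJ4, white).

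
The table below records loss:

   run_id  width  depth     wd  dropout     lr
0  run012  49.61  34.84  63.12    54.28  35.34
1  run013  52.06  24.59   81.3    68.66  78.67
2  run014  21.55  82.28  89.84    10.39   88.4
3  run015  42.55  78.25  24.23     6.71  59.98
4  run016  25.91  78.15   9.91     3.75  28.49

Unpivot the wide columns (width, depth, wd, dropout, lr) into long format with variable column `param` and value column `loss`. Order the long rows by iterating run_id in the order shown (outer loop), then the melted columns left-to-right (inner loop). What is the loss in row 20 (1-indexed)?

25 rows total (5 × 5). Row 20: index ⌊(20-1)/5⌋ = 3 into run_id → run015; (20-1) mod 5 = 4 into the melted columns → lr.
So row 20 is (run015, lr, 59.98); loss = 59.98.

59.98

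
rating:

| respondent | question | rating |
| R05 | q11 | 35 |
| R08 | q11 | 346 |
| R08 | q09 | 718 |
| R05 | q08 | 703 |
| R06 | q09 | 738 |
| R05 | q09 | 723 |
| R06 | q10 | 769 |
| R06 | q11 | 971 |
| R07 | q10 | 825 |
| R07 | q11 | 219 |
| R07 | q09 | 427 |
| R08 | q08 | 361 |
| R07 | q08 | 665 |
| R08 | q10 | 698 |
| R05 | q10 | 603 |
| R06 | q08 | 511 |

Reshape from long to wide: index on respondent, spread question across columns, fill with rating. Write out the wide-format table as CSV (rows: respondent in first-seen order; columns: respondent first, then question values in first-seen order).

Columns: respondent plus the 4 distinct question values (q11, q09, q08, q10).
For example, row R05 column q11 takes rating=35 from the long row (R05, q11).

respondent,q11,q09,q08,q10
R05,35,723,703,603
R08,346,718,361,698
R06,971,738,511,769
R07,219,427,665,825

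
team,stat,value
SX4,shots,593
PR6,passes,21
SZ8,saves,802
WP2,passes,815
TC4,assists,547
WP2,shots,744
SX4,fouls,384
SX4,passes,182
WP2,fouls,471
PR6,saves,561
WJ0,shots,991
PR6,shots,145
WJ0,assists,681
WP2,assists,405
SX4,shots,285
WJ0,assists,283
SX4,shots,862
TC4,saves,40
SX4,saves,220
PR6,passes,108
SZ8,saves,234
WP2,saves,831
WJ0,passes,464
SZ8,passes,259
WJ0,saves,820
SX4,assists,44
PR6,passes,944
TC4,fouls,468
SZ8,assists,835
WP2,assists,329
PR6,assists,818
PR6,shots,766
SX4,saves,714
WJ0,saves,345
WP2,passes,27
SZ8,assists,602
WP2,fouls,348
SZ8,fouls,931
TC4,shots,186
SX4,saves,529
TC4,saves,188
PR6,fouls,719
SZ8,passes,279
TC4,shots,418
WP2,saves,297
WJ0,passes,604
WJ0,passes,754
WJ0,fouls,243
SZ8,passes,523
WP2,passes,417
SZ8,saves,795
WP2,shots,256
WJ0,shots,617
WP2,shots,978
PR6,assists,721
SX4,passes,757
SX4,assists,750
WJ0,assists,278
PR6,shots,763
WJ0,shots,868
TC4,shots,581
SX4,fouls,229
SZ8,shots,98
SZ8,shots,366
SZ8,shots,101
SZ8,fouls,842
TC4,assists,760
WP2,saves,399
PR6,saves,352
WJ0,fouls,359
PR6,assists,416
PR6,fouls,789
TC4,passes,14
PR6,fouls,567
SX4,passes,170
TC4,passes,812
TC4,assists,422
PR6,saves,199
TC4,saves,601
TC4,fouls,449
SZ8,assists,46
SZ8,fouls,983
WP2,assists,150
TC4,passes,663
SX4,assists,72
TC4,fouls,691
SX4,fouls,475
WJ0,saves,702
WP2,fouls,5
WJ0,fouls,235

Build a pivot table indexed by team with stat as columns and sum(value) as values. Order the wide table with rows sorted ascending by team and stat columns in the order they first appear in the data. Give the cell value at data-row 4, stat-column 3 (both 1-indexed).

With rows sorted ascending by team, row 4 is team=TC4. stat columns in first-appearance order: shots, passes, saves, assists, fouls; column 3 is saves.
Long rows with team=TC4, stat=saves: 40 + 188 + 601 = 829.

829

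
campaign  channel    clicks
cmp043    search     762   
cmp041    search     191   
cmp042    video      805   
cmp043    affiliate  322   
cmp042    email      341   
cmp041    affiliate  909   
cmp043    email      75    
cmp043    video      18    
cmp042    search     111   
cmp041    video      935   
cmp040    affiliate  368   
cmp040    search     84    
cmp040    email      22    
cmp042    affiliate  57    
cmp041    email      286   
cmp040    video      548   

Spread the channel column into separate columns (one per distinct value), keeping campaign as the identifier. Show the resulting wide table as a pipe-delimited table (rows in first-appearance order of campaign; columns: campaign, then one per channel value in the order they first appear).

| campaign | search | video | affiliate | email |
| cmp043 | 762 | 18 | 322 | 75 |
| cmp041 | 191 | 935 | 909 | 286 |
| cmp042 | 111 | 805 | 57 | 341 |
| cmp040 | 84 | 548 | 368 | 22 |

Columns: campaign plus the 4 distinct channel values (search, video, affiliate, email).
For example, row cmp043 column search takes clicks=762 from the long row (cmp043, search).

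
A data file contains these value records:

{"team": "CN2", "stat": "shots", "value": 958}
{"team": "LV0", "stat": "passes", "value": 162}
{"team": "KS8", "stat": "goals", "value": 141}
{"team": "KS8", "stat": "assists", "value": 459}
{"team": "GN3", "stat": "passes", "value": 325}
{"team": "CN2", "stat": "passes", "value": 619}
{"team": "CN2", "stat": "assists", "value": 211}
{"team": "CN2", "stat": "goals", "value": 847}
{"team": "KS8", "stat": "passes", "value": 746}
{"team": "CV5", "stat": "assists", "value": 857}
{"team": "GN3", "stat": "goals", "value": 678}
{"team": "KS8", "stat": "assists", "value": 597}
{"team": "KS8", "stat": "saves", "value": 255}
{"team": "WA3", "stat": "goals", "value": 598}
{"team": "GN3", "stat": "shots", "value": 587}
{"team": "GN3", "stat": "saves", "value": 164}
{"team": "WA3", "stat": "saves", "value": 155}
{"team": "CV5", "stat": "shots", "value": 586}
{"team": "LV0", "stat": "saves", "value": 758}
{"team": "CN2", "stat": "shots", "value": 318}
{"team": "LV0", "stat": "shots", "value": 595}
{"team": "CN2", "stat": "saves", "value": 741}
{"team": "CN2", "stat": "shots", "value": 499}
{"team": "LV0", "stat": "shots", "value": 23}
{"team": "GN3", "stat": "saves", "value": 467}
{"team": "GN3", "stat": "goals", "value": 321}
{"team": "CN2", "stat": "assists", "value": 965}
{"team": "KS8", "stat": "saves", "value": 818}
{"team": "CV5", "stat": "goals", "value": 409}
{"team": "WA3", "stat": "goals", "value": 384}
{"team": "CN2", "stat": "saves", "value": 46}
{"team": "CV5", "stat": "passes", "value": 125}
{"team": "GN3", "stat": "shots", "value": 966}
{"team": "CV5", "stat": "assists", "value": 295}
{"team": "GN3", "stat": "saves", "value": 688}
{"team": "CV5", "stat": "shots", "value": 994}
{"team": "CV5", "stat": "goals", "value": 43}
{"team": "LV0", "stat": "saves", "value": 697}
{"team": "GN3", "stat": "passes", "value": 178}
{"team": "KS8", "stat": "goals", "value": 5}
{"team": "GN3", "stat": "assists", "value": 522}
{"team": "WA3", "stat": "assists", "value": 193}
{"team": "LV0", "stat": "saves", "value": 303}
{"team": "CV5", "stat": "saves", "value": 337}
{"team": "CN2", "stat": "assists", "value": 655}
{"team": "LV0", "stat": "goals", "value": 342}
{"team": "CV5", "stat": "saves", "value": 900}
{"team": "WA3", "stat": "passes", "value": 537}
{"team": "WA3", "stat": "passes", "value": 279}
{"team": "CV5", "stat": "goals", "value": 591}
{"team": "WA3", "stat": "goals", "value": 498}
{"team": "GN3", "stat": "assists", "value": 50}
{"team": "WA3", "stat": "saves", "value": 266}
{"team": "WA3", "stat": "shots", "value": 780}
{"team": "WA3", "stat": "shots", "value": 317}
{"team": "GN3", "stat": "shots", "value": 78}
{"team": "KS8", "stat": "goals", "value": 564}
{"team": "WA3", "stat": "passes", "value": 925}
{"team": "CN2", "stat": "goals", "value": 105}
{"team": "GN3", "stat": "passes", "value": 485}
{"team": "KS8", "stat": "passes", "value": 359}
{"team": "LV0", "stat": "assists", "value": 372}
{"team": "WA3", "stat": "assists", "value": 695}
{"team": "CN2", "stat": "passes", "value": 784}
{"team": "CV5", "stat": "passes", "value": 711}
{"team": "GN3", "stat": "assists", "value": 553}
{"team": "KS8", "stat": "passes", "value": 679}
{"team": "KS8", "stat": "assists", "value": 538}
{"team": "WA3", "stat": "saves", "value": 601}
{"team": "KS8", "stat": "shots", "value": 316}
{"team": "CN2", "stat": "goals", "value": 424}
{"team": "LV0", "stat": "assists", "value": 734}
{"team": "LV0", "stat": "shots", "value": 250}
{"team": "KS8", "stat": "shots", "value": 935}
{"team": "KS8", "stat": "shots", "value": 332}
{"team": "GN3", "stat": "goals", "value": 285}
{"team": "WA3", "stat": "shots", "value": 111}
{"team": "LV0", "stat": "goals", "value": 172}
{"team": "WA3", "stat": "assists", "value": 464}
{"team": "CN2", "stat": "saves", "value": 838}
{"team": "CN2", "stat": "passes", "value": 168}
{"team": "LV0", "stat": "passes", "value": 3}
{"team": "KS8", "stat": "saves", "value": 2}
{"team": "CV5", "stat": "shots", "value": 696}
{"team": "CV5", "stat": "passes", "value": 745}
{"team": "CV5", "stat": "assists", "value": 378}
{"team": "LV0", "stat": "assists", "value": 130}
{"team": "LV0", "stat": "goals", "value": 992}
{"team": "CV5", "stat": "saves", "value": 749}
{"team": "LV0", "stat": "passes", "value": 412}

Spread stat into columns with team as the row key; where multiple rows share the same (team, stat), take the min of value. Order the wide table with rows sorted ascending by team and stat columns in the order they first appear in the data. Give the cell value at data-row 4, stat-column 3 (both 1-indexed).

5

With rows sorted ascending by team, row 4 is team=KS8. stat columns in first-appearance order: shots, passes, goals, assists, saves; column 3 is goals.
Long rows with team=KS8, stat=goals: min(141, 5, 564) = 5.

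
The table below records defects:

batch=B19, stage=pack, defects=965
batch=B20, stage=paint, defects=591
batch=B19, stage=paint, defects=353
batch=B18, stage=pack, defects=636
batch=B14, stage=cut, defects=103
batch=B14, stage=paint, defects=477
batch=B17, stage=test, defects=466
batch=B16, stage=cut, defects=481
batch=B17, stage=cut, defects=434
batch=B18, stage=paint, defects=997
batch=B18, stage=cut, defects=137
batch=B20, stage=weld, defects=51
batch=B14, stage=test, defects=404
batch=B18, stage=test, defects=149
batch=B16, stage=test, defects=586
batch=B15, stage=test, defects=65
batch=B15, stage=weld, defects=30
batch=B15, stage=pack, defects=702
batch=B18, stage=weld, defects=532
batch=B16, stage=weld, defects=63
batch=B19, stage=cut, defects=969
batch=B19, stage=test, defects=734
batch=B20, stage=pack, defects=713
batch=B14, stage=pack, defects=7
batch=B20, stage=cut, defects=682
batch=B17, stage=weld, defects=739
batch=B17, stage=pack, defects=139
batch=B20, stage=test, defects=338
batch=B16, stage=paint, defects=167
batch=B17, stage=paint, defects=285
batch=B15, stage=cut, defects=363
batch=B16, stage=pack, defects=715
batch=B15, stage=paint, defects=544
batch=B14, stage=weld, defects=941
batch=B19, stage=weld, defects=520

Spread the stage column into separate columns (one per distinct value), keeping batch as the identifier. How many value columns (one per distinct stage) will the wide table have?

5 distinct stage values: test, cut, weld, pack, paint.

5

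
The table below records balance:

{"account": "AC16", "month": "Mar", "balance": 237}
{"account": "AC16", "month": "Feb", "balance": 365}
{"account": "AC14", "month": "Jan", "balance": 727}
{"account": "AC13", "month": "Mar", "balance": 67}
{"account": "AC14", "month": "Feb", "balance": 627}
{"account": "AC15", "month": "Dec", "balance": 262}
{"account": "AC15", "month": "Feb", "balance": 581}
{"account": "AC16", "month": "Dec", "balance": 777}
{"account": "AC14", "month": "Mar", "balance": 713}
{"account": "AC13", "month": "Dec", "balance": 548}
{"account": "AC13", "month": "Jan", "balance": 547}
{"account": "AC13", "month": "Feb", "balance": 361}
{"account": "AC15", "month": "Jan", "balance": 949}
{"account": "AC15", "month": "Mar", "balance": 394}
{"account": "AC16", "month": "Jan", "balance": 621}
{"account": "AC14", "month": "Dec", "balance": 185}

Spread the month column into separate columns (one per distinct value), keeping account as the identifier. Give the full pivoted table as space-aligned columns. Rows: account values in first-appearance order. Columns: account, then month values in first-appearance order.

account  Mar  Feb  Jan  Dec
AC16     237  365  621  777
AC14     713  627  727  185
AC13     67   361  547  548
AC15     394  581  949  262

Columns: account plus the 4 distinct month values (Mar, Feb, Jan, Dec).
For example, row AC16 column Mar takes balance=237 from the long row (AC16, Mar).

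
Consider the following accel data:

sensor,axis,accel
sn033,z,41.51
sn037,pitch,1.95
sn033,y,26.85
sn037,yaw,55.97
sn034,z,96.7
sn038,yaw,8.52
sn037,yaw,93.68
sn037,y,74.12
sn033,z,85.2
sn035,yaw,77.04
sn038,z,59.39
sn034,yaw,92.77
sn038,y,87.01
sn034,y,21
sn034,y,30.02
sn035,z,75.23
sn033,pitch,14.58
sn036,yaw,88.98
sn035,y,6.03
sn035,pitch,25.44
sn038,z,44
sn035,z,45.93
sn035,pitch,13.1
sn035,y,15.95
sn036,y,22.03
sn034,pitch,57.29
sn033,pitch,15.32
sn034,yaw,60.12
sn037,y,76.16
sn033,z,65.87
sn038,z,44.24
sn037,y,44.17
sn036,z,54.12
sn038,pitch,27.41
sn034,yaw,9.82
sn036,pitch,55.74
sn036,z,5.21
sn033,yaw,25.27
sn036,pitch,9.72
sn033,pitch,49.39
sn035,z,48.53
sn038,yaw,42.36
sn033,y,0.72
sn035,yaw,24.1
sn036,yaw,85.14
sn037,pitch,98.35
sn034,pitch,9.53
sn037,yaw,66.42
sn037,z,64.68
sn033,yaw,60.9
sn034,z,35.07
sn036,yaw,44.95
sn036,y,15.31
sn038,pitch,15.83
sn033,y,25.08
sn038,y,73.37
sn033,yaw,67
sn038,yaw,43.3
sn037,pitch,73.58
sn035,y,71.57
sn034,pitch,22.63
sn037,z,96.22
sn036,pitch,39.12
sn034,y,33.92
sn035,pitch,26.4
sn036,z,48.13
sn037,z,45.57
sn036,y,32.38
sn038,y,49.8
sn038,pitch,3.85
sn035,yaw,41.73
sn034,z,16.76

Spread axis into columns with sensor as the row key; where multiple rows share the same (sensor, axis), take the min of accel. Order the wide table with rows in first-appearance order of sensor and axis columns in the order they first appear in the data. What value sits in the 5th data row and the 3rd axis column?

6.03

With rows in first-appearance order of sensor, row 5 is sensor=sn035. axis columns in first-appearance order: z, pitch, y, yaw; column 3 is y.
Long rows with sensor=sn035, axis=y: min(6.03, 15.95, 71.57) = 6.03.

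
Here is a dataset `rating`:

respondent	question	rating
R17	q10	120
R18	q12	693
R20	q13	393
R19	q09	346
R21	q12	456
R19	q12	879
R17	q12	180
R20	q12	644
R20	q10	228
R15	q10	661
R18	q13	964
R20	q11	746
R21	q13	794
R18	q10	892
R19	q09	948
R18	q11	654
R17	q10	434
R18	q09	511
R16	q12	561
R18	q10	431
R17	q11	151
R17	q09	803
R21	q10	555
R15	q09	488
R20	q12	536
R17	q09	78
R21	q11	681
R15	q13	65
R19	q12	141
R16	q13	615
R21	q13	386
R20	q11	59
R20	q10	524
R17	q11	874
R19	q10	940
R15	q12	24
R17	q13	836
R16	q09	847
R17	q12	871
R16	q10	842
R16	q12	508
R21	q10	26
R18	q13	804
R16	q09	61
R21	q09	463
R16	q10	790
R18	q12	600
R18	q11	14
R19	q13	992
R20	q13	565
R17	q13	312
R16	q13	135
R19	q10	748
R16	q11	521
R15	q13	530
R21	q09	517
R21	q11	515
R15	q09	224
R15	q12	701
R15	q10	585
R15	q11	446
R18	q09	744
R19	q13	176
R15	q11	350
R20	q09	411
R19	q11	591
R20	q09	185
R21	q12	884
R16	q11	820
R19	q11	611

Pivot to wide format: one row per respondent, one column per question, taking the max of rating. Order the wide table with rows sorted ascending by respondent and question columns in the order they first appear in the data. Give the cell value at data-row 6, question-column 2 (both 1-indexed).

With rows sorted ascending by respondent, row 6 is respondent=R20. question columns in first-appearance order: q10, q12, q13, q09, q11; column 2 is q12.
Long rows with respondent=R20, question=q12: max(644, 536) = 644.

644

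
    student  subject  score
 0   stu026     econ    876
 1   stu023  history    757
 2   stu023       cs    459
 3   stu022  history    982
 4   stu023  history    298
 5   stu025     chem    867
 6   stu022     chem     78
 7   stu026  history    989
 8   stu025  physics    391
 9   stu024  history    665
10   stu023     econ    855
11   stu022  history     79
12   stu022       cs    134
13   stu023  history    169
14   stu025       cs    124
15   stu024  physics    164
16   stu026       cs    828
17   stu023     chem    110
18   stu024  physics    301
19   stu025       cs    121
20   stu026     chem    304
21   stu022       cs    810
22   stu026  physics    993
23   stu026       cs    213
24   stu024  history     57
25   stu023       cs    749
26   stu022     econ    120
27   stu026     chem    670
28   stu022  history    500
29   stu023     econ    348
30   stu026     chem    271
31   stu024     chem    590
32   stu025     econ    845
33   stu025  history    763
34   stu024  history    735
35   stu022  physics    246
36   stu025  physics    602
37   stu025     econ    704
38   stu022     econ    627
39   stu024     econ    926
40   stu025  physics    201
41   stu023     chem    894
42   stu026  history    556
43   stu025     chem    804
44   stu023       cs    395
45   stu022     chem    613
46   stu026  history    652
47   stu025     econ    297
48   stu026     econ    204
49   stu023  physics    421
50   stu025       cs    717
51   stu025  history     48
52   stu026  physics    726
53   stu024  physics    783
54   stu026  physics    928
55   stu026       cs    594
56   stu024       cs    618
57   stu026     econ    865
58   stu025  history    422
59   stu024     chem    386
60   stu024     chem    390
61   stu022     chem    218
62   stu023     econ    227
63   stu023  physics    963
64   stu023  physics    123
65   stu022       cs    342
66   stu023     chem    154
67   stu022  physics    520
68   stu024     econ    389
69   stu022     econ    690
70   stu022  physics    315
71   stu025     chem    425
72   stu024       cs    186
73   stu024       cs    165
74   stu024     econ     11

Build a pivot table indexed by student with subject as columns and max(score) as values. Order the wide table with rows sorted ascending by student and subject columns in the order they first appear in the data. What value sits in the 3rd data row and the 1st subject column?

With rows sorted ascending by student, row 3 is student=stu024. subject columns in first-appearance order: econ, history, cs, chem, physics; column 1 is econ.
Long rows with student=stu024, subject=econ: max(926, 389, 11) = 926.

926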